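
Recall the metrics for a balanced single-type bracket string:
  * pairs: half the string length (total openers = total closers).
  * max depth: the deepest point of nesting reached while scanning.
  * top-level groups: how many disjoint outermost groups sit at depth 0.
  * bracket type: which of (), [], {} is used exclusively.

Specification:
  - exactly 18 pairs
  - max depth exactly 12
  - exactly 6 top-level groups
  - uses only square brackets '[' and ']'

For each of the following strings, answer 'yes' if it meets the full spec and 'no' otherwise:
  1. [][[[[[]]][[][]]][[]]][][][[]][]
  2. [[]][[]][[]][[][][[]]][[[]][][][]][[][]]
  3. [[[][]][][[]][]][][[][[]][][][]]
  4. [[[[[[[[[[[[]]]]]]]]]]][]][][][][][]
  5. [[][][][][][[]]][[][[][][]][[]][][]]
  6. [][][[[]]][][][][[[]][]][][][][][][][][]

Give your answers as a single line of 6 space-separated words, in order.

String 1 '[][[[[[]]][[][]]][[]]][][][[]][]': depth seq [1 0 1 2 3 4 5 4 3 2 3 4 3 4 3 2 1 2 3 2 1 0 1 0 1 0 1 2 1 0 1 0]
  -> pairs=16 depth=5 groups=6 -> no
String 2 '[[]][[]][[]][[][][[]]][[[]][][][]][[][]]': depth seq [1 2 1 0 1 2 1 0 1 2 1 0 1 2 1 2 1 2 3 2 1 0 1 2 3 2 1 2 1 2 1 2 1 0 1 2 1 2 1 0]
  -> pairs=20 depth=3 groups=6 -> no
String 3 '[[[][]][][[]][]][][[][[]][][][]]': depth seq [1 2 3 2 3 2 1 2 1 2 3 2 1 2 1 0 1 0 1 2 1 2 3 2 1 2 1 2 1 2 1 0]
  -> pairs=16 depth=3 groups=3 -> no
String 4 '[[[[[[[[[[[[]]]]]]]]]]][]][][][][][]': depth seq [1 2 3 4 5 6 7 8 9 10 11 12 11 10 9 8 7 6 5 4 3 2 1 2 1 0 1 0 1 0 1 0 1 0 1 0]
  -> pairs=18 depth=12 groups=6 -> yes
String 5 '[[][][][][][[]]][[][[][][]][[]][][]]': depth seq [1 2 1 2 1 2 1 2 1 2 1 2 3 2 1 0 1 2 1 2 3 2 3 2 3 2 1 2 3 2 1 2 1 2 1 0]
  -> pairs=18 depth=3 groups=2 -> no
String 6 '[][][[[]]][][][][[[]][]][][][][][][][][]': depth seq [1 0 1 0 1 2 3 2 1 0 1 0 1 0 1 0 1 2 3 2 1 2 1 0 1 0 1 0 1 0 1 0 1 0 1 0 1 0 1 0]
  -> pairs=20 depth=3 groups=15 -> no

Answer: no no no yes no no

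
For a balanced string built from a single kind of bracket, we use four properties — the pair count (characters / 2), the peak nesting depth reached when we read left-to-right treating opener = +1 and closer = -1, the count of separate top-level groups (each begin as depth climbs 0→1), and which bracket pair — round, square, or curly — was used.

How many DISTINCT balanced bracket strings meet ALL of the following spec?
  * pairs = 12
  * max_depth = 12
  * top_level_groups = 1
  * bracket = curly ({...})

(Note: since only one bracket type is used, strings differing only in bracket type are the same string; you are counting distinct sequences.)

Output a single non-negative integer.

Answer: 1

Derivation:
Spec: pairs=12 depth=12 groups=1
Count(depth <= 12) = 58786
Count(depth <= 11) = 58785
Count(depth == 12) = 58786 - 58785 = 1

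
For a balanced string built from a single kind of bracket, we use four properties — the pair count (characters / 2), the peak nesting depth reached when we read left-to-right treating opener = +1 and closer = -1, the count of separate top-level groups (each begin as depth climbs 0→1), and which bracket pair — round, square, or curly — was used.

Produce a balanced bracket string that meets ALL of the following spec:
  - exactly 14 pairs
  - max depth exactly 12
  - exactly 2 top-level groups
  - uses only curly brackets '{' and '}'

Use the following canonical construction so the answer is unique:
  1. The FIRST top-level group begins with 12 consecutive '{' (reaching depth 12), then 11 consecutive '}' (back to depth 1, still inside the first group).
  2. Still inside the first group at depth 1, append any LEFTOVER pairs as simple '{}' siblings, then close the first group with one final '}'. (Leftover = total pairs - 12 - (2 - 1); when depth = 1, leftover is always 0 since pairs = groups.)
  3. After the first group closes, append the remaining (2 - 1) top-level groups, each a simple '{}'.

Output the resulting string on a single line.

Answer: {{{{{{{{{{{{}}}}}}}}}}}{}}{}

Derivation:
Spec: pairs=14 depth=12 groups=2
Leftover pairs = 14 - 12 - (2-1) = 1
First group: deep chain of depth 12 + 1 sibling pairs
Remaining 1 groups: simple '{}' each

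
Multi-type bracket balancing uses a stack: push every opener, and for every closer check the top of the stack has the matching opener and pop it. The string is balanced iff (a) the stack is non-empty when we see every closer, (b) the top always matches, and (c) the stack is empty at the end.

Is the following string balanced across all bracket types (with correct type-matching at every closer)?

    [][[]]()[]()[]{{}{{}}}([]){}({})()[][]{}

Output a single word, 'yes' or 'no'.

pos 0: push '['; stack = [
pos 1: ']' matches '['; pop; stack = (empty)
pos 2: push '['; stack = [
pos 3: push '['; stack = [[
pos 4: ']' matches '['; pop; stack = [
pos 5: ']' matches '['; pop; stack = (empty)
pos 6: push '('; stack = (
pos 7: ')' matches '('; pop; stack = (empty)
pos 8: push '['; stack = [
pos 9: ']' matches '['; pop; stack = (empty)
pos 10: push '('; stack = (
pos 11: ')' matches '('; pop; stack = (empty)
pos 12: push '['; stack = [
pos 13: ']' matches '['; pop; stack = (empty)
pos 14: push '{'; stack = {
pos 15: push '{'; stack = {{
pos 16: '}' matches '{'; pop; stack = {
pos 17: push '{'; stack = {{
pos 18: push '{'; stack = {{{
pos 19: '}' matches '{'; pop; stack = {{
pos 20: '}' matches '{'; pop; stack = {
pos 21: '}' matches '{'; pop; stack = (empty)
pos 22: push '('; stack = (
pos 23: push '['; stack = ([
pos 24: ']' matches '['; pop; stack = (
pos 25: ')' matches '('; pop; stack = (empty)
pos 26: push '{'; stack = {
pos 27: '}' matches '{'; pop; stack = (empty)
pos 28: push '('; stack = (
pos 29: push '{'; stack = ({
pos 30: '}' matches '{'; pop; stack = (
pos 31: ')' matches '('; pop; stack = (empty)
pos 32: push '('; stack = (
pos 33: ')' matches '('; pop; stack = (empty)
pos 34: push '['; stack = [
pos 35: ']' matches '['; pop; stack = (empty)
pos 36: push '['; stack = [
pos 37: ']' matches '['; pop; stack = (empty)
pos 38: push '{'; stack = {
pos 39: '}' matches '{'; pop; stack = (empty)
end: stack empty → VALID
Verdict: properly nested → yes

Answer: yes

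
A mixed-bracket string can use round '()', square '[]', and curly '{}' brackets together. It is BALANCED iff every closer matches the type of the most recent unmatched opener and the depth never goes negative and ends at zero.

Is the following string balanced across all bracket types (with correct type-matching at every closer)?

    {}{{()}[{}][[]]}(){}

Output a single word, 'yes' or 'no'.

Answer: yes

Derivation:
pos 0: push '{'; stack = {
pos 1: '}' matches '{'; pop; stack = (empty)
pos 2: push '{'; stack = {
pos 3: push '{'; stack = {{
pos 4: push '('; stack = {{(
pos 5: ')' matches '('; pop; stack = {{
pos 6: '}' matches '{'; pop; stack = {
pos 7: push '['; stack = {[
pos 8: push '{'; stack = {[{
pos 9: '}' matches '{'; pop; stack = {[
pos 10: ']' matches '['; pop; stack = {
pos 11: push '['; stack = {[
pos 12: push '['; stack = {[[
pos 13: ']' matches '['; pop; stack = {[
pos 14: ']' matches '['; pop; stack = {
pos 15: '}' matches '{'; pop; stack = (empty)
pos 16: push '('; stack = (
pos 17: ')' matches '('; pop; stack = (empty)
pos 18: push '{'; stack = {
pos 19: '}' matches '{'; pop; stack = (empty)
end: stack empty → VALID
Verdict: properly nested → yes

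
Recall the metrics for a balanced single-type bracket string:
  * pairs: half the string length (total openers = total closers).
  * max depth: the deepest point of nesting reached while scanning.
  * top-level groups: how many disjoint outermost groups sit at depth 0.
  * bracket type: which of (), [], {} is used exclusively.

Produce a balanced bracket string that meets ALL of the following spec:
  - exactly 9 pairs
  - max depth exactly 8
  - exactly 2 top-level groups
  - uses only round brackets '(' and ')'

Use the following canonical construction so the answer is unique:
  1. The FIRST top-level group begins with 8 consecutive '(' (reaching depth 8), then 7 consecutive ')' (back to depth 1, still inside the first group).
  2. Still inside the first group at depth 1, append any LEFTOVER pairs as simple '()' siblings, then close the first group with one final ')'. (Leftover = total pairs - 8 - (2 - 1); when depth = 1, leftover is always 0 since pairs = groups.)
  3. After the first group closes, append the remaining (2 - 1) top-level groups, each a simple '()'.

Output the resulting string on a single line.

Spec: pairs=9 depth=8 groups=2
Leftover pairs = 9 - 8 - (2-1) = 0
First group: deep chain of depth 8 + 0 sibling pairs
Remaining 1 groups: simple '()' each

Answer: (((((((())))))))()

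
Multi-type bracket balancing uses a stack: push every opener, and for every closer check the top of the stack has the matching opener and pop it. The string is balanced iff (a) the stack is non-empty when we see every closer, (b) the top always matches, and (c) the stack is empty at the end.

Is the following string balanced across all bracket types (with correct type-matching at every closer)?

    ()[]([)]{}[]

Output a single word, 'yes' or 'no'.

pos 0: push '('; stack = (
pos 1: ')' matches '('; pop; stack = (empty)
pos 2: push '['; stack = [
pos 3: ']' matches '['; pop; stack = (empty)
pos 4: push '('; stack = (
pos 5: push '['; stack = ([
pos 6: saw closer ')' but top of stack is '[' (expected ']') → INVALID
Verdict: type mismatch at position 6: ')' closes '[' → no

Answer: no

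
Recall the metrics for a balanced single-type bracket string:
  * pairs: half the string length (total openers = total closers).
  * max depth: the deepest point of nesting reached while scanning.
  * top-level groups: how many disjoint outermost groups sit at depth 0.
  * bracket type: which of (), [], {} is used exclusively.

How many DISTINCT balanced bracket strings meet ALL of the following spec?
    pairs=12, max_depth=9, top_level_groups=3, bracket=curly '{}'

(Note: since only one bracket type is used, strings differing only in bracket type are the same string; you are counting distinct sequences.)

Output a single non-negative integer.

Answer: 51

Derivation:
Spec: pairs=12 depth=9 groups=3
Count(depth <= 9) = 41987
Count(depth <= 8) = 41936
Count(depth == 9) = 41987 - 41936 = 51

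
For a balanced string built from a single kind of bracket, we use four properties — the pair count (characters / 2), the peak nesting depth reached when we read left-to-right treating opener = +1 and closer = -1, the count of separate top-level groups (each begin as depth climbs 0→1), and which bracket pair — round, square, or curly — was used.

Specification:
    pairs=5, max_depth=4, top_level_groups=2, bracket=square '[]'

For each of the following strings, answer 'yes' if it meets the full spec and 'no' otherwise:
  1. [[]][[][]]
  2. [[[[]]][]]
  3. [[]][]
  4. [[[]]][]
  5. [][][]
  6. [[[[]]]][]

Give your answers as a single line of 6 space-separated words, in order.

String 1 '[[]][[][]]': depth seq [1 2 1 0 1 2 1 2 1 0]
  -> pairs=5 depth=2 groups=2 -> no
String 2 '[[[[]]][]]': depth seq [1 2 3 4 3 2 1 2 1 0]
  -> pairs=5 depth=4 groups=1 -> no
String 3 '[[]][]': depth seq [1 2 1 0 1 0]
  -> pairs=3 depth=2 groups=2 -> no
String 4 '[[[]]][]': depth seq [1 2 3 2 1 0 1 0]
  -> pairs=4 depth=3 groups=2 -> no
String 5 '[][][]': depth seq [1 0 1 0 1 0]
  -> pairs=3 depth=1 groups=3 -> no
String 6 '[[[[]]]][]': depth seq [1 2 3 4 3 2 1 0 1 0]
  -> pairs=5 depth=4 groups=2 -> yes

Answer: no no no no no yes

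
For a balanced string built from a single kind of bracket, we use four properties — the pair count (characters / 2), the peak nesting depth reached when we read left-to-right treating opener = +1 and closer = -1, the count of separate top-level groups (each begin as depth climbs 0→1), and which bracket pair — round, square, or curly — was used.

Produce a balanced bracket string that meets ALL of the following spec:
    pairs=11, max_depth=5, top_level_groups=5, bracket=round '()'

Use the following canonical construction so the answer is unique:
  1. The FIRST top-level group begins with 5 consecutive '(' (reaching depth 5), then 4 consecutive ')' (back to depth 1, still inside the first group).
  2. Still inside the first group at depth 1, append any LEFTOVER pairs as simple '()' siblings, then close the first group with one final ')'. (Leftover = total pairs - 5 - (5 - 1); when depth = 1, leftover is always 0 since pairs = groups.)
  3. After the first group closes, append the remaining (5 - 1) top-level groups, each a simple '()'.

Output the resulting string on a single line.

Spec: pairs=11 depth=5 groups=5
Leftover pairs = 11 - 5 - (5-1) = 2
First group: deep chain of depth 5 + 2 sibling pairs
Remaining 4 groups: simple '()' each

Answer: ((((())))()())()()()()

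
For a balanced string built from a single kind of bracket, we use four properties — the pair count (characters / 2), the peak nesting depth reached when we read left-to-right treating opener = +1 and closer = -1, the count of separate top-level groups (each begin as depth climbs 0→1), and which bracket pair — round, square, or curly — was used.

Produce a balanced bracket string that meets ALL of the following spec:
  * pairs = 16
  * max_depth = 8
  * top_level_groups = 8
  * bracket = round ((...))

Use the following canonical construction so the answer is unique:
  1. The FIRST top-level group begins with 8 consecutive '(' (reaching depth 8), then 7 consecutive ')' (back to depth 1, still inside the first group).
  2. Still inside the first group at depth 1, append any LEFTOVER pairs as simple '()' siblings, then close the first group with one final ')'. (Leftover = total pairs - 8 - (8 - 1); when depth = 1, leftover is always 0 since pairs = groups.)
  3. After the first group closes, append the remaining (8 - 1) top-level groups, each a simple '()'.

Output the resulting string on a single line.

Answer: (((((((()))))))())()()()()()()()

Derivation:
Spec: pairs=16 depth=8 groups=8
Leftover pairs = 16 - 8 - (8-1) = 1
First group: deep chain of depth 8 + 1 sibling pairs
Remaining 7 groups: simple '()' each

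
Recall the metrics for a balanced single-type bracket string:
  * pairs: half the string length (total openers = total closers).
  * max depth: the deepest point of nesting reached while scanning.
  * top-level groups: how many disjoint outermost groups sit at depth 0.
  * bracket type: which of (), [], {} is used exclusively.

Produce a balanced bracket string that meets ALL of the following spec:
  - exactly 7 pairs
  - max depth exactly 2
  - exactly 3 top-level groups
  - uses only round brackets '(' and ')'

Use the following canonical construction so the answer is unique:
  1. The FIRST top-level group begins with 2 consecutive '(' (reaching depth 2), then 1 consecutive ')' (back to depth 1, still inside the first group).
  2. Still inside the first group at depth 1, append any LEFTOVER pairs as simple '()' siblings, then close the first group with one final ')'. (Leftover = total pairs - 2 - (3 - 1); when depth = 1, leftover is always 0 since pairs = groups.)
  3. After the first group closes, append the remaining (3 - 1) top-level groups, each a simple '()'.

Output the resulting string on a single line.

Spec: pairs=7 depth=2 groups=3
Leftover pairs = 7 - 2 - (3-1) = 3
First group: deep chain of depth 2 + 3 sibling pairs
Remaining 2 groups: simple '()' each

Answer: (()()()())()()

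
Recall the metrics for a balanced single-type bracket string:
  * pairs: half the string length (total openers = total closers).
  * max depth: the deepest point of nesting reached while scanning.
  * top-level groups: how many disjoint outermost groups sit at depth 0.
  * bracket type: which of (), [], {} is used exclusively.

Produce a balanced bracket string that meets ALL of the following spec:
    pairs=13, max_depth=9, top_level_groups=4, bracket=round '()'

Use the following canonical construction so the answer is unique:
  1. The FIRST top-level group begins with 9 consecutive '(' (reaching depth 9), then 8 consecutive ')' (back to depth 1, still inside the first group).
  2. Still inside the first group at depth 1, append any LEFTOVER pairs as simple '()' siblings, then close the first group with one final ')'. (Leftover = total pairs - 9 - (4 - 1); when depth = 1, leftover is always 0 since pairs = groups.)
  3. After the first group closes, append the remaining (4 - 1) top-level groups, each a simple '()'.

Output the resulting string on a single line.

Spec: pairs=13 depth=9 groups=4
Leftover pairs = 13 - 9 - (4-1) = 1
First group: deep chain of depth 9 + 1 sibling pairs
Remaining 3 groups: simple '()' each

Answer: ((((((((())))))))())()()()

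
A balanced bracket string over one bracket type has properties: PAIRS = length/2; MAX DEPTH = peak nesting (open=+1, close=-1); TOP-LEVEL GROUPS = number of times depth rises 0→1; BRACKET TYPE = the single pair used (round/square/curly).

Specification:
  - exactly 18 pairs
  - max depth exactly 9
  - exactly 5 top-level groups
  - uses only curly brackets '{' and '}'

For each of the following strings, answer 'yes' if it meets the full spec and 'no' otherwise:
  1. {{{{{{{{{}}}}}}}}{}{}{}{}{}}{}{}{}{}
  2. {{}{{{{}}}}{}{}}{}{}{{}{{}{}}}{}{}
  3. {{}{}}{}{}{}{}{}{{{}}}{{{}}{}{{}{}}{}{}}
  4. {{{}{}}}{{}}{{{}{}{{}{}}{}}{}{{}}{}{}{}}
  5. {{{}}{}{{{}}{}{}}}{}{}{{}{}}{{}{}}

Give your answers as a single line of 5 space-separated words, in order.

String 1 '{{{{{{{{{}}}}}}}}{}{}{}{}{}}{}{}{}{}': depth seq [1 2 3 4 5 6 7 8 9 8 7 6 5 4 3 2 1 2 1 2 1 2 1 2 1 2 1 0 1 0 1 0 1 0 1 0]
  -> pairs=18 depth=9 groups=5 -> yes
String 2 '{{}{{{{}}}}{}{}}{}{}{{}{{}{}}}{}{}': depth seq [1 2 1 2 3 4 5 4 3 2 1 2 1 2 1 0 1 0 1 0 1 2 1 2 3 2 3 2 1 0 1 0 1 0]
  -> pairs=17 depth=5 groups=6 -> no
String 3 '{{}{}}{}{}{}{}{}{{{}}}{{{}}{}{{}{}}{}{}}': depth seq [1 2 1 2 1 0 1 0 1 0 1 0 1 0 1 0 1 2 3 2 1 0 1 2 3 2 1 2 1 2 3 2 3 2 1 2 1 2 1 0]
  -> pairs=20 depth=3 groups=8 -> no
String 4 '{{{}{}}}{{}}{{{}{}{{}{}}{}}{}{{}}{}{}{}}': depth seq [1 2 3 2 3 2 1 0 1 2 1 0 1 2 3 2 3 2 3 4 3 4 3 2 3 2 1 2 1 2 3 2 1 2 1 2 1 2 1 0]
  -> pairs=20 depth=4 groups=3 -> no
String 5 '{{{}}{}{{{}}{}{}}}{}{}{{}{}}{{}{}}': depth seq [1 2 3 2 1 2 1 2 3 4 3 2 3 2 3 2 1 0 1 0 1 0 1 2 1 2 1 0 1 2 1 2 1 0]
  -> pairs=17 depth=4 groups=5 -> no

Answer: yes no no no no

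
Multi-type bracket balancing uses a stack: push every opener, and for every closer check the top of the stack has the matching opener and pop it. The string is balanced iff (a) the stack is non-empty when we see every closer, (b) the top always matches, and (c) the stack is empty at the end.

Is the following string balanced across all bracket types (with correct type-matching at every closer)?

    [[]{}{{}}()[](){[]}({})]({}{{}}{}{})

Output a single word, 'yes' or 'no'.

pos 0: push '['; stack = [
pos 1: push '['; stack = [[
pos 2: ']' matches '['; pop; stack = [
pos 3: push '{'; stack = [{
pos 4: '}' matches '{'; pop; stack = [
pos 5: push '{'; stack = [{
pos 6: push '{'; stack = [{{
pos 7: '}' matches '{'; pop; stack = [{
pos 8: '}' matches '{'; pop; stack = [
pos 9: push '('; stack = [(
pos 10: ')' matches '('; pop; stack = [
pos 11: push '['; stack = [[
pos 12: ']' matches '['; pop; stack = [
pos 13: push '('; stack = [(
pos 14: ')' matches '('; pop; stack = [
pos 15: push '{'; stack = [{
pos 16: push '['; stack = [{[
pos 17: ']' matches '['; pop; stack = [{
pos 18: '}' matches '{'; pop; stack = [
pos 19: push '('; stack = [(
pos 20: push '{'; stack = [({
pos 21: '}' matches '{'; pop; stack = [(
pos 22: ')' matches '('; pop; stack = [
pos 23: ']' matches '['; pop; stack = (empty)
pos 24: push '('; stack = (
pos 25: push '{'; stack = ({
pos 26: '}' matches '{'; pop; stack = (
pos 27: push '{'; stack = ({
pos 28: push '{'; stack = ({{
pos 29: '}' matches '{'; pop; stack = ({
pos 30: '}' matches '{'; pop; stack = (
pos 31: push '{'; stack = ({
pos 32: '}' matches '{'; pop; stack = (
pos 33: push '{'; stack = ({
pos 34: '}' matches '{'; pop; stack = (
pos 35: ')' matches '('; pop; stack = (empty)
end: stack empty → VALID
Verdict: properly nested → yes

Answer: yes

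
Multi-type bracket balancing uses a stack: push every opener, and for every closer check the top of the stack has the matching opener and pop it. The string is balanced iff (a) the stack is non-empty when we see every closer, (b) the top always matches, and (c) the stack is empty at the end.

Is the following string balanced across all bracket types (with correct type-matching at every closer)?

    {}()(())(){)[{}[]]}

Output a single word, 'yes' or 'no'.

Answer: no

Derivation:
pos 0: push '{'; stack = {
pos 1: '}' matches '{'; pop; stack = (empty)
pos 2: push '('; stack = (
pos 3: ')' matches '('; pop; stack = (empty)
pos 4: push '('; stack = (
pos 5: push '('; stack = ((
pos 6: ')' matches '('; pop; stack = (
pos 7: ')' matches '('; pop; stack = (empty)
pos 8: push '('; stack = (
pos 9: ')' matches '('; pop; stack = (empty)
pos 10: push '{'; stack = {
pos 11: saw closer ')' but top of stack is '{' (expected '}') → INVALID
Verdict: type mismatch at position 11: ')' closes '{' → no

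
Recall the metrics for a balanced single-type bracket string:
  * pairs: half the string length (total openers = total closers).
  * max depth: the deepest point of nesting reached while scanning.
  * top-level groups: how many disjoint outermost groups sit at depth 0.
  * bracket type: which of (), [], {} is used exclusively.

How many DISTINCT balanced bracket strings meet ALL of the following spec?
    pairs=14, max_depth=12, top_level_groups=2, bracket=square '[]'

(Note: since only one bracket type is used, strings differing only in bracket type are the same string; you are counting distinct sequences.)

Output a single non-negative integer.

Answer: 44

Derivation:
Spec: pairs=14 depth=12 groups=2
Count(depth <= 12) = 742898
Count(depth <= 11) = 742854
Count(depth == 12) = 742898 - 742854 = 44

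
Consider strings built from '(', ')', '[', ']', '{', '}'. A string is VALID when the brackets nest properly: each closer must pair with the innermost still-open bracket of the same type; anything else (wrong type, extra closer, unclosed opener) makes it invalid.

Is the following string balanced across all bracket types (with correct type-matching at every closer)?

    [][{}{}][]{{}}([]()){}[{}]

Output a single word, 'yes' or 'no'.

pos 0: push '['; stack = [
pos 1: ']' matches '['; pop; stack = (empty)
pos 2: push '['; stack = [
pos 3: push '{'; stack = [{
pos 4: '}' matches '{'; pop; stack = [
pos 5: push '{'; stack = [{
pos 6: '}' matches '{'; pop; stack = [
pos 7: ']' matches '['; pop; stack = (empty)
pos 8: push '['; stack = [
pos 9: ']' matches '['; pop; stack = (empty)
pos 10: push '{'; stack = {
pos 11: push '{'; stack = {{
pos 12: '}' matches '{'; pop; stack = {
pos 13: '}' matches '{'; pop; stack = (empty)
pos 14: push '('; stack = (
pos 15: push '['; stack = ([
pos 16: ']' matches '['; pop; stack = (
pos 17: push '('; stack = ((
pos 18: ')' matches '('; pop; stack = (
pos 19: ')' matches '('; pop; stack = (empty)
pos 20: push '{'; stack = {
pos 21: '}' matches '{'; pop; stack = (empty)
pos 22: push '['; stack = [
pos 23: push '{'; stack = [{
pos 24: '}' matches '{'; pop; stack = [
pos 25: ']' matches '['; pop; stack = (empty)
end: stack empty → VALID
Verdict: properly nested → yes

Answer: yes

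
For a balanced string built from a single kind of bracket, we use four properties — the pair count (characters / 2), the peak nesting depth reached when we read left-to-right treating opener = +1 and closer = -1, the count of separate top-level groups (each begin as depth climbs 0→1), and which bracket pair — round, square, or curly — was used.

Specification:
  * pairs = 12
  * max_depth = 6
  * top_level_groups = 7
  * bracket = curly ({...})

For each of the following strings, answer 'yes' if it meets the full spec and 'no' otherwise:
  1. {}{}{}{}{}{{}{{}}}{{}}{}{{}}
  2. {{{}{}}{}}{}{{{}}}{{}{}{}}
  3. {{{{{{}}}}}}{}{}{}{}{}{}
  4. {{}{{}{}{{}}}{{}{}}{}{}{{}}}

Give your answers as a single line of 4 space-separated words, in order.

String 1 '{}{}{}{}{}{{}{{}}}{{}}{}{{}}': depth seq [1 0 1 0 1 0 1 0 1 0 1 2 1 2 3 2 1 0 1 2 1 0 1 0 1 2 1 0]
  -> pairs=14 depth=3 groups=9 -> no
String 2 '{{{}{}}{}}{}{{{}}}{{}{}{}}': depth seq [1 2 3 2 3 2 1 2 1 0 1 0 1 2 3 2 1 0 1 2 1 2 1 2 1 0]
  -> pairs=13 depth=3 groups=4 -> no
String 3 '{{{{{{}}}}}}{}{}{}{}{}{}': depth seq [1 2 3 4 5 6 5 4 3 2 1 0 1 0 1 0 1 0 1 0 1 0 1 0]
  -> pairs=12 depth=6 groups=7 -> yes
String 4 '{{}{{}{}{{}}}{{}{}}{}{}{{}}}': depth seq [1 2 1 2 3 2 3 2 3 4 3 2 1 2 3 2 3 2 1 2 1 2 1 2 3 2 1 0]
  -> pairs=14 depth=4 groups=1 -> no

Answer: no no yes no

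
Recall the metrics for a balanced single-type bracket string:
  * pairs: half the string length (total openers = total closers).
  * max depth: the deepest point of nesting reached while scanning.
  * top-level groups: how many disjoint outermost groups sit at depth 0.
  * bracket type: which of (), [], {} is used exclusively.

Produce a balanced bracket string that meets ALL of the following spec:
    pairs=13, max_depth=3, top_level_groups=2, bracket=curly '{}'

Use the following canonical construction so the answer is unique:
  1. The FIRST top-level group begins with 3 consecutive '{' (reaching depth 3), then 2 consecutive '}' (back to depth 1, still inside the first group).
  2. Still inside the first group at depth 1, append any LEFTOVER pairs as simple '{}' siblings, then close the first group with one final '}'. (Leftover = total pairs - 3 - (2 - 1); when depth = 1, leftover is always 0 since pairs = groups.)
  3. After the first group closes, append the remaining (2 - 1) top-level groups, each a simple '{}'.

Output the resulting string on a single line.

Spec: pairs=13 depth=3 groups=2
Leftover pairs = 13 - 3 - (2-1) = 9
First group: deep chain of depth 3 + 9 sibling pairs
Remaining 1 groups: simple '{}' each

Answer: {{{}}{}{}{}{}{}{}{}{}{}}{}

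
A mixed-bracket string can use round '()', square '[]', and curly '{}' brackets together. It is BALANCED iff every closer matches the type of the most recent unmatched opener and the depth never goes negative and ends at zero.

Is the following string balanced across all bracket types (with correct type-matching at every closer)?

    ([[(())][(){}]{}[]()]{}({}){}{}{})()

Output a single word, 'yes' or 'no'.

Answer: yes

Derivation:
pos 0: push '('; stack = (
pos 1: push '['; stack = ([
pos 2: push '['; stack = ([[
pos 3: push '('; stack = ([[(
pos 4: push '('; stack = ([[((
pos 5: ')' matches '('; pop; stack = ([[(
pos 6: ')' matches '('; pop; stack = ([[
pos 7: ']' matches '['; pop; stack = ([
pos 8: push '['; stack = ([[
pos 9: push '('; stack = ([[(
pos 10: ')' matches '('; pop; stack = ([[
pos 11: push '{'; stack = ([[{
pos 12: '}' matches '{'; pop; stack = ([[
pos 13: ']' matches '['; pop; stack = ([
pos 14: push '{'; stack = ([{
pos 15: '}' matches '{'; pop; stack = ([
pos 16: push '['; stack = ([[
pos 17: ']' matches '['; pop; stack = ([
pos 18: push '('; stack = ([(
pos 19: ')' matches '('; pop; stack = ([
pos 20: ']' matches '['; pop; stack = (
pos 21: push '{'; stack = ({
pos 22: '}' matches '{'; pop; stack = (
pos 23: push '('; stack = ((
pos 24: push '{'; stack = (({
pos 25: '}' matches '{'; pop; stack = ((
pos 26: ')' matches '('; pop; stack = (
pos 27: push '{'; stack = ({
pos 28: '}' matches '{'; pop; stack = (
pos 29: push '{'; stack = ({
pos 30: '}' matches '{'; pop; stack = (
pos 31: push '{'; stack = ({
pos 32: '}' matches '{'; pop; stack = (
pos 33: ')' matches '('; pop; stack = (empty)
pos 34: push '('; stack = (
pos 35: ')' matches '('; pop; stack = (empty)
end: stack empty → VALID
Verdict: properly nested → yes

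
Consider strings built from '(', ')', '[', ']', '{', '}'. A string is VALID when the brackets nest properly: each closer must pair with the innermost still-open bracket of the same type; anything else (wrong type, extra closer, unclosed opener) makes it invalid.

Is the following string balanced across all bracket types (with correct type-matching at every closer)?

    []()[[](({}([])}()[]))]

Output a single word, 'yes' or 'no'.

Answer: no

Derivation:
pos 0: push '['; stack = [
pos 1: ']' matches '['; pop; stack = (empty)
pos 2: push '('; stack = (
pos 3: ')' matches '('; pop; stack = (empty)
pos 4: push '['; stack = [
pos 5: push '['; stack = [[
pos 6: ']' matches '['; pop; stack = [
pos 7: push '('; stack = [(
pos 8: push '('; stack = [((
pos 9: push '{'; stack = [(({
pos 10: '}' matches '{'; pop; stack = [((
pos 11: push '('; stack = [(((
pos 12: push '['; stack = [((([
pos 13: ']' matches '['; pop; stack = [(((
pos 14: ')' matches '('; pop; stack = [((
pos 15: saw closer '}' but top of stack is '(' (expected ')') → INVALID
Verdict: type mismatch at position 15: '}' closes '(' → no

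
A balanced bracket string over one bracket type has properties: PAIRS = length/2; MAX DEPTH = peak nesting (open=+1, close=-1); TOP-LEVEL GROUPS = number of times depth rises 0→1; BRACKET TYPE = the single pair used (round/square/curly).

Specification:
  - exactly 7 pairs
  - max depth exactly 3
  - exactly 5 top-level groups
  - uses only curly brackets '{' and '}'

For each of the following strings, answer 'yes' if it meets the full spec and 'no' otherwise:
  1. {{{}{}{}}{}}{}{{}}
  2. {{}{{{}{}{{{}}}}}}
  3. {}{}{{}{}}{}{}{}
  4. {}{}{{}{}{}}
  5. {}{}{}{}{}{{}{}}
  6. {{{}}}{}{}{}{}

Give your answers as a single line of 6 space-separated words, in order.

Answer: no no no no no yes

Derivation:
String 1 '{{{}{}{}}{}}{}{{}}': depth seq [1 2 3 2 3 2 3 2 1 2 1 0 1 0 1 2 1 0]
  -> pairs=9 depth=3 groups=3 -> no
String 2 '{{}{{{}{}{{{}}}}}}': depth seq [1 2 1 2 3 4 3 4 3 4 5 6 5 4 3 2 1 0]
  -> pairs=9 depth=6 groups=1 -> no
String 3 '{}{}{{}{}}{}{}{}': depth seq [1 0 1 0 1 2 1 2 1 0 1 0 1 0 1 0]
  -> pairs=8 depth=2 groups=6 -> no
String 4 '{}{}{{}{}{}}': depth seq [1 0 1 0 1 2 1 2 1 2 1 0]
  -> pairs=6 depth=2 groups=3 -> no
String 5 '{}{}{}{}{}{{}{}}': depth seq [1 0 1 0 1 0 1 0 1 0 1 2 1 2 1 0]
  -> pairs=8 depth=2 groups=6 -> no
String 6 '{{{}}}{}{}{}{}': depth seq [1 2 3 2 1 0 1 0 1 0 1 0 1 0]
  -> pairs=7 depth=3 groups=5 -> yes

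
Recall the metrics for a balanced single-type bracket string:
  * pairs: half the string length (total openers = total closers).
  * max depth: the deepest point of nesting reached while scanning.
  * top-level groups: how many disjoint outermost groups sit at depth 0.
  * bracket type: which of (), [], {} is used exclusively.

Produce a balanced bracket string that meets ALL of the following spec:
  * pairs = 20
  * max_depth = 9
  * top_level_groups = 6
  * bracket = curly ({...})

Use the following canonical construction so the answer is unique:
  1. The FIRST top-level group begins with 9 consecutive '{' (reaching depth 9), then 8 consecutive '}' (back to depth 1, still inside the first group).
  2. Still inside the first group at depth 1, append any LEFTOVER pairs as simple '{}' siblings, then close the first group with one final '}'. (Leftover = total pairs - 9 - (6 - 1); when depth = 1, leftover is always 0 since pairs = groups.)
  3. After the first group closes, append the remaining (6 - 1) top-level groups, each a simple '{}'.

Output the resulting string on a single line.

Spec: pairs=20 depth=9 groups=6
Leftover pairs = 20 - 9 - (6-1) = 6
First group: deep chain of depth 9 + 6 sibling pairs
Remaining 5 groups: simple '{}' each

Answer: {{{{{{{{{}}}}}}}}{}{}{}{}{}{}}{}{}{}{}{}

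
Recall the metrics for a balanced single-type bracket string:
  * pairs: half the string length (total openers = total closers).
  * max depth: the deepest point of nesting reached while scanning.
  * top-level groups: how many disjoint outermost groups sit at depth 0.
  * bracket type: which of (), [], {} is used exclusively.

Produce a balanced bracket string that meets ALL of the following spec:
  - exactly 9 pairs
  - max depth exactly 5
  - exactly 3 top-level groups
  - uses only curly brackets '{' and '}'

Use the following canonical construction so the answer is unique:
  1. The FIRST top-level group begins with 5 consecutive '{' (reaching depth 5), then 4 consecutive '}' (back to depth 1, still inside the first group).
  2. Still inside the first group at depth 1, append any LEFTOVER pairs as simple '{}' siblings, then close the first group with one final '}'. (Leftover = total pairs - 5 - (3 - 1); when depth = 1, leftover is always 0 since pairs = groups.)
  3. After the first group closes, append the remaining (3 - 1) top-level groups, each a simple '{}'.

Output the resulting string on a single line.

Answer: {{{{{}}}}{}{}}{}{}

Derivation:
Spec: pairs=9 depth=5 groups=3
Leftover pairs = 9 - 5 - (3-1) = 2
First group: deep chain of depth 5 + 2 sibling pairs
Remaining 2 groups: simple '{}' each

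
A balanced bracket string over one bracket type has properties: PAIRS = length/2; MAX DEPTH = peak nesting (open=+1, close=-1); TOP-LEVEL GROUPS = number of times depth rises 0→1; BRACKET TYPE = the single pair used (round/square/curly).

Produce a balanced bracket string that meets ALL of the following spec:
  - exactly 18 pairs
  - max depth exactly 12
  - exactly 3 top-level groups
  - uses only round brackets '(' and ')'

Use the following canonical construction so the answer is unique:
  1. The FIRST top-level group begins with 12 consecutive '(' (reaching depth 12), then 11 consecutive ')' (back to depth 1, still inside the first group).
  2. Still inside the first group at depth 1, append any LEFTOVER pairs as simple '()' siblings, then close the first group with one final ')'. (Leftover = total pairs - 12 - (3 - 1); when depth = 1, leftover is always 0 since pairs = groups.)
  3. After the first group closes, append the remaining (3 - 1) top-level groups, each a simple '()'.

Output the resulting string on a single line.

Answer: (((((((((((()))))))))))()()()())()()

Derivation:
Spec: pairs=18 depth=12 groups=3
Leftover pairs = 18 - 12 - (3-1) = 4
First group: deep chain of depth 12 + 4 sibling pairs
Remaining 2 groups: simple '()' each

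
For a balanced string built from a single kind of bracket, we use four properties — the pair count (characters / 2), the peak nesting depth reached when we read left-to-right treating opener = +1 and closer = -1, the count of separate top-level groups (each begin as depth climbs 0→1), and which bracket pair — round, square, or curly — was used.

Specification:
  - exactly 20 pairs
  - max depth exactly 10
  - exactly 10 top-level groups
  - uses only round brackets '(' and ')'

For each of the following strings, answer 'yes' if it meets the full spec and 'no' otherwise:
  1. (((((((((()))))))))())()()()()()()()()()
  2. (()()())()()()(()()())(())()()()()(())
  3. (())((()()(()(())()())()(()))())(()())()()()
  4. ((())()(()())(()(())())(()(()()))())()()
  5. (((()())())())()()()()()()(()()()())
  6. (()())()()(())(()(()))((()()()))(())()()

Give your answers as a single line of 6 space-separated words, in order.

Answer: yes no no no no no

Derivation:
String 1 '(((((((((()))))))))())()()()()()()()()()': depth seq [1 2 3 4 5 6 7 8 9 10 9 8 7 6 5 4 3 2 1 2 1 0 1 0 1 0 1 0 1 0 1 0 1 0 1 0 1 0 1 0]
  -> pairs=20 depth=10 groups=10 -> yes
String 2 '(()()())()()()(()()())(())()()()()(())': depth seq [1 2 1 2 1 2 1 0 1 0 1 0 1 0 1 2 1 2 1 2 1 0 1 2 1 0 1 0 1 0 1 0 1 0 1 2 1 0]
  -> pairs=19 depth=2 groups=11 -> no
String 3 '(())((()()(()(())()())()(()))())(()())()()()': depth seq [1 2 1 0 1 2 3 2 3 2 3 4 3 4 5 4 3 4 3 4 3 2 3 2 3 4 3 2 1 2 1 0 1 2 1 2 1 0 1 0 1 0 1 0]
  -> pairs=22 depth=5 groups=6 -> no
String 4 '((())()(()())(()(())())(()(()()))())()()': depth seq [1 2 3 2 1 2 1 2 3 2 3 2 1 2 3 2 3 4 3 2 3 2 1 2 3 2 3 4 3 4 3 2 1 2 1 0 1 0 1 0]
  -> pairs=20 depth=4 groups=3 -> no
String 5 '(((()())())())()()()()()()(()()()())': depth seq [1 2 3 4 3 4 3 2 3 2 1 2 1 0 1 0 1 0 1 0 1 0 1 0 1 0 1 2 1 2 1 2 1 2 1 0]
  -> pairs=18 depth=4 groups=8 -> no
String 6 '(()())()()(())(()(()))((()()()))(())()()': depth seq [1 2 1 2 1 0 1 0 1 0 1 2 1 0 1 2 1 2 3 2 1 0 1 2 3 2 3 2 3 2 1 0 1 2 1 0 1 0 1 0]
  -> pairs=20 depth=3 groups=9 -> no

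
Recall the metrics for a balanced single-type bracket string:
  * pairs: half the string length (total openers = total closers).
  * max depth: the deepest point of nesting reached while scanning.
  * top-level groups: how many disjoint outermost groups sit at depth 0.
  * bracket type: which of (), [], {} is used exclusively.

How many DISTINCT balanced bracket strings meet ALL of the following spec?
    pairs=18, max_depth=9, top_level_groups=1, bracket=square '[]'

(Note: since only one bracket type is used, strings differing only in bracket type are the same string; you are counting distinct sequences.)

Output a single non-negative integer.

Answer: 12776589

Derivation:
Spec: pairs=18 depth=9 groups=1
Count(depth <= 9) = 120902914
Count(depth <= 8) = 108126325
Count(depth == 9) = 120902914 - 108126325 = 12776589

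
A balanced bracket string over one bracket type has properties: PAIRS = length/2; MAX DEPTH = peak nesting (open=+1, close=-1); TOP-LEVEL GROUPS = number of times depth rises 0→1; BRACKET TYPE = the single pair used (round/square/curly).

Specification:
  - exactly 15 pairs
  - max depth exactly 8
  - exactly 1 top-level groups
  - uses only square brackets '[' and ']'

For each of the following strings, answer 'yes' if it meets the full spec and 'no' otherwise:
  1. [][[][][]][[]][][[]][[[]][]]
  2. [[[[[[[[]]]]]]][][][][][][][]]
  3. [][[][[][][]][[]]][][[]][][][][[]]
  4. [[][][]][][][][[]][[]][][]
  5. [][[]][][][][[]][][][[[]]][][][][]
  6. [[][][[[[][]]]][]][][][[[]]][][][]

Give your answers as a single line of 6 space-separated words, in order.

Answer: no yes no no no no

Derivation:
String 1 '[][[][][]][[]][][[]][[[]][]]': depth seq [1 0 1 2 1 2 1 2 1 0 1 2 1 0 1 0 1 2 1 0 1 2 3 2 1 2 1 0]
  -> pairs=14 depth=3 groups=6 -> no
String 2 '[[[[[[[[]]]]]]][][][][][][][]]': depth seq [1 2 3 4 5 6 7 8 7 6 5 4 3 2 1 2 1 2 1 2 1 2 1 2 1 2 1 2 1 0]
  -> pairs=15 depth=8 groups=1 -> yes
String 3 '[][[][[][][]][[]]][][[]][][][][[]]': depth seq [1 0 1 2 1 2 3 2 3 2 3 2 1 2 3 2 1 0 1 0 1 2 1 0 1 0 1 0 1 0 1 2 1 0]
  -> pairs=17 depth=3 groups=8 -> no
String 4 '[[][][]][][][][[]][[]][][]': depth seq [1 2 1 2 1 2 1 0 1 0 1 0 1 0 1 2 1 0 1 2 1 0 1 0 1 0]
  -> pairs=13 depth=2 groups=8 -> no
String 5 '[][[]][][][][[]][][][[[]]][][][][]': depth seq [1 0 1 2 1 0 1 0 1 0 1 0 1 2 1 0 1 0 1 0 1 2 3 2 1 0 1 0 1 0 1 0 1 0]
  -> pairs=17 depth=3 groups=13 -> no
String 6 '[[][][[[[][]]]][]][][][[[]]][][][]': depth seq [1 2 1 2 1 2 3 4 5 4 5 4 3 2 1 2 1 0 1 0 1 0 1 2 3 2 1 0 1 0 1 0 1 0]
  -> pairs=17 depth=5 groups=7 -> no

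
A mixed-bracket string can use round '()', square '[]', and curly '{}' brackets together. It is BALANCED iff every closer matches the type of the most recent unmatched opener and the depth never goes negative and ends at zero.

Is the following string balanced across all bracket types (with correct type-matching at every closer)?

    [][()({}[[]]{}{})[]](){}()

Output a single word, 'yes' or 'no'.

Answer: yes

Derivation:
pos 0: push '['; stack = [
pos 1: ']' matches '['; pop; stack = (empty)
pos 2: push '['; stack = [
pos 3: push '('; stack = [(
pos 4: ')' matches '('; pop; stack = [
pos 5: push '('; stack = [(
pos 6: push '{'; stack = [({
pos 7: '}' matches '{'; pop; stack = [(
pos 8: push '['; stack = [([
pos 9: push '['; stack = [([[
pos 10: ']' matches '['; pop; stack = [([
pos 11: ']' matches '['; pop; stack = [(
pos 12: push '{'; stack = [({
pos 13: '}' matches '{'; pop; stack = [(
pos 14: push '{'; stack = [({
pos 15: '}' matches '{'; pop; stack = [(
pos 16: ')' matches '('; pop; stack = [
pos 17: push '['; stack = [[
pos 18: ']' matches '['; pop; stack = [
pos 19: ']' matches '['; pop; stack = (empty)
pos 20: push '('; stack = (
pos 21: ')' matches '('; pop; stack = (empty)
pos 22: push '{'; stack = {
pos 23: '}' matches '{'; pop; stack = (empty)
pos 24: push '('; stack = (
pos 25: ')' matches '('; pop; stack = (empty)
end: stack empty → VALID
Verdict: properly nested → yes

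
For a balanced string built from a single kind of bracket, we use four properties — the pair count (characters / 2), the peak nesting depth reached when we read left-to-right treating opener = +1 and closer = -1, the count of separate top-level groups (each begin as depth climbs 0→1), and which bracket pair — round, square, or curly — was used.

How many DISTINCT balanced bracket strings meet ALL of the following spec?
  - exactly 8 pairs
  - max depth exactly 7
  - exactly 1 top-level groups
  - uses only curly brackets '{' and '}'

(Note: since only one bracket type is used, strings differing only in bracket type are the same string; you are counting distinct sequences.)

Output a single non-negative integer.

Answer: 11

Derivation:
Spec: pairs=8 depth=7 groups=1
Count(depth <= 7) = 428
Count(depth <= 6) = 417
Count(depth == 7) = 428 - 417 = 11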